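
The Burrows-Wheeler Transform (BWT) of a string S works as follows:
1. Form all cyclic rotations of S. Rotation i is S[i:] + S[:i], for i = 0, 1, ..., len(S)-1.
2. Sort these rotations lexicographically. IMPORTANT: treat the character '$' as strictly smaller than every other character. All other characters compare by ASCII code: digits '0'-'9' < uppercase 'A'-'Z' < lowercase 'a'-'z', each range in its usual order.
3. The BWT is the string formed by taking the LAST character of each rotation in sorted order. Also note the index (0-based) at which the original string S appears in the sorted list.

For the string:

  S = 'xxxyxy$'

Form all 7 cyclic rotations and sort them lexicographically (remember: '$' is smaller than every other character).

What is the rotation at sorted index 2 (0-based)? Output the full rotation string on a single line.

All 7 rotations (rotation i = S[i:]+S[:i]):
  rot[0] = xxxyxy$
  rot[1] = xxyxy$x
  rot[2] = xyxy$xx
  rot[3] = yxy$xxx
  rot[4] = xy$xxxy
  rot[5] = y$xxxyx
  rot[6] = $xxxyxy
Sorted (with $ < everything):
  sorted[0] = $xxxyxy
  sorted[1] = xxxyxy$
  sorted[2] = xxyxy$x
  sorted[3] = xy$xxxy
  sorted[4] = xyxy$xx
  sorted[5] = y$xxxyx
  sorted[6] = yxy$xxx
sorted[2] = xxyxy$x

Answer: xxyxy$x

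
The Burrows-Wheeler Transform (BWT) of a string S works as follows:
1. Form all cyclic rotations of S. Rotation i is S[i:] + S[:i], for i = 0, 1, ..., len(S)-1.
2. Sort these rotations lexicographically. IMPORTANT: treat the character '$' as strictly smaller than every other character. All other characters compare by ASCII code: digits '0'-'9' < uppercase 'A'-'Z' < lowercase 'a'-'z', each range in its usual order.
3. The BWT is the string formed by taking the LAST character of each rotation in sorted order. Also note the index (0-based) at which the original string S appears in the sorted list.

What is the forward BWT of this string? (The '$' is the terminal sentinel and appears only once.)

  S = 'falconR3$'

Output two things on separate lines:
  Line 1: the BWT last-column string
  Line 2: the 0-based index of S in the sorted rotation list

All 9 rotations (rotation i = S[i:]+S[:i]):
  rot[0] = falconR3$
  rot[1] = alconR3$f
  rot[2] = lconR3$fa
  rot[3] = conR3$fal
  rot[4] = onR3$falc
  rot[5] = nR3$falco
  rot[6] = R3$falcon
  rot[7] = 3$falconR
  rot[8] = $falconR3
Sorted (with $ < everything):
  sorted[0] = $falconR3  (last char: '3')
  sorted[1] = 3$falconR  (last char: 'R')
  sorted[2] = R3$falcon  (last char: 'n')
  sorted[3] = alconR3$f  (last char: 'f')
  sorted[4] = conR3$fal  (last char: 'l')
  sorted[5] = falconR3$  (last char: '$')
  sorted[6] = lconR3$fa  (last char: 'a')
  sorted[7] = nR3$falco  (last char: 'o')
  sorted[8] = onR3$falc  (last char: 'c')
Last column: 3Rnfl$aoc
Original string S is at sorted index 5

Answer: 3Rnfl$aoc
5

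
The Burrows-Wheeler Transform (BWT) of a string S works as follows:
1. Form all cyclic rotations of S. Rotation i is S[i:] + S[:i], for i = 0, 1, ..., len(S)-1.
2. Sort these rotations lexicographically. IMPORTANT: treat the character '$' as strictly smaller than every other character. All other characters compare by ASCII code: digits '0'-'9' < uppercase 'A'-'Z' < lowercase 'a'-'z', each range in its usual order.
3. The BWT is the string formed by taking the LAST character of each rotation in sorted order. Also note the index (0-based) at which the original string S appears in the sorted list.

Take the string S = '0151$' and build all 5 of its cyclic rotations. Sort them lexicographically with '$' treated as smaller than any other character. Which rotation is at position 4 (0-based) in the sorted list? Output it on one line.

Answer: 51$01

Derivation:
All 5 rotations (rotation i = S[i:]+S[:i]):
  rot[0] = 0151$
  rot[1] = 151$0
  rot[2] = 51$01
  rot[3] = 1$015
  rot[4] = $0151
Sorted (with $ < everything):
  sorted[0] = $0151
  sorted[1] = 0151$
  sorted[2] = 1$015
  sorted[3] = 151$0
  sorted[4] = 51$01
sorted[4] = 51$01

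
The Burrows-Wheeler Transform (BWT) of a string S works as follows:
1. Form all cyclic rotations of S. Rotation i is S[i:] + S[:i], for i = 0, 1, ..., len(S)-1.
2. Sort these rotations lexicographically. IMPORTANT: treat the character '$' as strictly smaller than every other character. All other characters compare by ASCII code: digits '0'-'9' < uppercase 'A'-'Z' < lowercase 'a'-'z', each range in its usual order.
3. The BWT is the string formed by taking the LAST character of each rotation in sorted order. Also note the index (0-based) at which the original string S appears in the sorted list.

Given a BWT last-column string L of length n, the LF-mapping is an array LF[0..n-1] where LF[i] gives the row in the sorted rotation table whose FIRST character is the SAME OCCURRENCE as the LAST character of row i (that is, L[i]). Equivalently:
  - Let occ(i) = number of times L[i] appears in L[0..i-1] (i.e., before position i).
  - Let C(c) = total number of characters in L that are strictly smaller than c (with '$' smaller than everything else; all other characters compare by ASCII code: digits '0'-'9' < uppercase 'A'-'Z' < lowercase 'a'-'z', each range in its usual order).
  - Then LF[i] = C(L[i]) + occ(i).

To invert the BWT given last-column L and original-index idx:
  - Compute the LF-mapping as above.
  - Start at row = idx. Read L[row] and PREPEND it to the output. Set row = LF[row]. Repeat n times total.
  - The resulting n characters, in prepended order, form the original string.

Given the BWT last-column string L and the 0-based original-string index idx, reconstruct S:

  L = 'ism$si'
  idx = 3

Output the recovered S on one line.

Answer: missi$

Derivation:
LF mapping: 1 4 3 0 5 2
Walk LF starting at row 3, prepending L[row]:
  step 1: row=3, L[3]='$', prepend. Next row=LF[3]=0
  step 2: row=0, L[0]='i', prepend. Next row=LF[0]=1
  step 3: row=1, L[1]='s', prepend. Next row=LF[1]=4
  step 4: row=4, L[4]='s', prepend. Next row=LF[4]=5
  step 5: row=5, L[5]='i', prepend. Next row=LF[5]=2
  step 6: row=2, L[2]='m', prepend. Next row=LF[2]=3
Reversed output: missi$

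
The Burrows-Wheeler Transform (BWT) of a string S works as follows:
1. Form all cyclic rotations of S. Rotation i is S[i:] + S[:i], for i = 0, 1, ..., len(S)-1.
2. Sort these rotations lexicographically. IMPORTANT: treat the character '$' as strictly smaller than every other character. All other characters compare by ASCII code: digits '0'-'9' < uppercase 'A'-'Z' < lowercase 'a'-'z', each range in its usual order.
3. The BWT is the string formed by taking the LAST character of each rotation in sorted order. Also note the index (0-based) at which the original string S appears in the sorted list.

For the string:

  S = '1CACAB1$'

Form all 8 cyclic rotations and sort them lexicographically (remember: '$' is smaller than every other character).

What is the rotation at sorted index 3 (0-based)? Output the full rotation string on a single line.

Answer: AB1$1CAC

Derivation:
All 8 rotations (rotation i = S[i:]+S[:i]):
  rot[0] = 1CACAB1$
  rot[1] = CACAB1$1
  rot[2] = ACAB1$1C
  rot[3] = CAB1$1CA
  rot[4] = AB1$1CAC
  rot[5] = B1$1CACA
  rot[6] = 1$1CACAB
  rot[7] = $1CACAB1
Sorted (with $ < everything):
  sorted[0] = $1CACAB1
  sorted[1] = 1$1CACAB
  sorted[2] = 1CACAB1$
  sorted[3] = AB1$1CAC
  sorted[4] = ACAB1$1C
  sorted[5] = B1$1CACA
  sorted[6] = CAB1$1CA
  sorted[7] = CACAB1$1
sorted[3] = AB1$1CAC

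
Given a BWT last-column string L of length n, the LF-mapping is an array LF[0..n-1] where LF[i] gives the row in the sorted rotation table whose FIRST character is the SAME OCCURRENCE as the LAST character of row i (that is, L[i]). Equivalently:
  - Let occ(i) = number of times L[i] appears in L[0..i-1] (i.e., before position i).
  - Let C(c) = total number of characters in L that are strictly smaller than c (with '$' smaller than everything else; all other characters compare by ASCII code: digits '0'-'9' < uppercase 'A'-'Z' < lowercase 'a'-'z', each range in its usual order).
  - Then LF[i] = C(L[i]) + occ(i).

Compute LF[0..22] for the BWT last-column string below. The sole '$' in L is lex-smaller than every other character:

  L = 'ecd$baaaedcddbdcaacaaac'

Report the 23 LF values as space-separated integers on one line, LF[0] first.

Answer: 21 11 16 0 9 1 2 3 22 17 12 18 19 10 20 13 4 5 14 6 7 8 15

Derivation:
Char counts: '$':1, 'a':8, 'b':2, 'c':5, 'd':5, 'e':2
C (first-col start): C('$')=0, C('a')=1, C('b')=9, C('c')=11, C('d')=16, C('e')=21
L[0]='e': occ=0, LF[0]=C('e')+0=21+0=21
L[1]='c': occ=0, LF[1]=C('c')+0=11+0=11
L[2]='d': occ=0, LF[2]=C('d')+0=16+0=16
L[3]='$': occ=0, LF[3]=C('$')+0=0+0=0
L[4]='b': occ=0, LF[4]=C('b')+0=9+0=9
L[5]='a': occ=0, LF[5]=C('a')+0=1+0=1
L[6]='a': occ=1, LF[6]=C('a')+1=1+1=2
L[7]='a': occ=2, LF[7]=C('a')+2=1+2=3
L[8]='e': occ=1, LF[8]=C('e')+1=21+1=22
L[9]='d': occ=1, LF[9]=C('d')+1=16+1=17
L[10]='c': occ=1, LF[10]=C('c')+1=11+1=12
L[11]='d': occ=2, LF[11]=C('d')+2=16+2=18
L[12]='d': occ=3, LF[12]=C('d')+3=16+3=19
L[13]='b': occ=1, LF[13]=C('b')+1=9+1=10
L[14]='d': occ=4, LF[14]=C('d')+4=16+4=20
L[15]='c': occ=2, LF[15]=C('c')+2=11+2=13
L[16]='a': occ=3, LF[16]=C('a')+3=1+3=4
L[17]='a': occ=4, LF[17]=C('a')+4=1+4=5
L[18]='c': occ=3, LF[18]=C('c')+3=11+3=14
L[19]='a': occ=5, LF[19]=C('a')+5=1+5=6
L[20]='a': occ=6, LF[20]=C('a')+6=1+6=7
L[21]='a': occ=7, LF[21]=C('a')+7=1+7=8
L[22]='c': occ=4, LF[22]=C('c')+4=11+4=15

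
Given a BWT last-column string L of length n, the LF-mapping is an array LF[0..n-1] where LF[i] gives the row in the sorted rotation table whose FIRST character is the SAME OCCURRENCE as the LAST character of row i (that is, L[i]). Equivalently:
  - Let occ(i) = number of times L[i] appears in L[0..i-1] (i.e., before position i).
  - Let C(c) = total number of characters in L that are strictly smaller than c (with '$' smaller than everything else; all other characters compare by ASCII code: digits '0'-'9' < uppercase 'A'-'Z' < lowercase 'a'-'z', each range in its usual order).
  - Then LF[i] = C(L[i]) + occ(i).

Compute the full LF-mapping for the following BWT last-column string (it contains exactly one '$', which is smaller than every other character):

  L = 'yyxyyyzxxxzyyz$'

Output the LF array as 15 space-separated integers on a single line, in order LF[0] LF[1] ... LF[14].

Char counts: '$':1, 'x':4, 'y':7, 'z':3
C (first-col start): C('$')=0, C('x')=1, C('y')=5, C('z')=12
L[0]='y': occ=0, LF[0]=C('y')+0=5+0=5
L[1]='y': occ=1, LF[1]=C('y')+1=5+1=6
L[2]='x': occ=0, LF[2]=C('x')+0=1+0=1
L[3]='y': occ=2, LF[3]=C('y')+2=5+2=7
L[4]='y': occ=3, LF[4]=C('y')+3=5+3=8
L[5]='y': occ=4, LF[5]=C('y')+4=5+4=9
L[6]='z': occ=0, LF[6]=C('z')+0=12+0=12
L[7]='x': occ=1, LF[7]=C('x')+1=1+1=2
L[8]='x': occ=2, LF[8]=C('x')+2=1+2=3
L[9]='x': occ=3, LF[9]=C('x')+3=1+3=4
L[10]='z': occ=1, LF[10]=C('z')+1=12+1=13
L[11]='y': occ=5, LF[11]=C('y')+5=5+5=10
L[12]='y': occ=6, LF[12]=C('y')+6=5+6=11
L[13]='z': occ=2, LF[13]=C('z')+2=12+2=14
L[14]='$': occ=0, LF[14]=C('$')+0=0+0=0

Answer: 5 6 1 7 8 9 12 2 3 4 13 10 11 14 0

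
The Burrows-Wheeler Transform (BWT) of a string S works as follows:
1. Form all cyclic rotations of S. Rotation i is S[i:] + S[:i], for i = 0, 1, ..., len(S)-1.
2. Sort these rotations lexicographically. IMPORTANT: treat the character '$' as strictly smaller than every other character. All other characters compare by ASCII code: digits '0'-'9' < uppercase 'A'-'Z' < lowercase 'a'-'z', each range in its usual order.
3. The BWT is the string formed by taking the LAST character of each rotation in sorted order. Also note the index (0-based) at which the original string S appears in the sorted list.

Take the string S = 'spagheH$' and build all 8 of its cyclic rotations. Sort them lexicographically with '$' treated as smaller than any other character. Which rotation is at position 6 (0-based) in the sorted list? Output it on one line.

Answer: pagheH$s

Derivation:
All 8 rotations (rotation i = S[i:]+S[:i]):
  rot[0] = spagheH$
  rot[1] = pagheH$s
  rot[2] = agheH$sp
  rot[3] = gheH$spa
  rot[4] = heH$spag
  rot[5] = eH$spagh
  rot[6] = H$spaghe
  rot[7] = $spagheH
Sorted (with $ < everything):
  sorted[0] = $spagheH
  sorted[1] = H$spaghe
  sorted[2] = agheH$sp
  sorted[3] = eH$spagh
  sorted[4] = gheH$spa
  sorted[5] = heH$spag
  sorted[6] = pagheH$s
  sorted[7] = spagheH$
sorted[6] = pagheH$s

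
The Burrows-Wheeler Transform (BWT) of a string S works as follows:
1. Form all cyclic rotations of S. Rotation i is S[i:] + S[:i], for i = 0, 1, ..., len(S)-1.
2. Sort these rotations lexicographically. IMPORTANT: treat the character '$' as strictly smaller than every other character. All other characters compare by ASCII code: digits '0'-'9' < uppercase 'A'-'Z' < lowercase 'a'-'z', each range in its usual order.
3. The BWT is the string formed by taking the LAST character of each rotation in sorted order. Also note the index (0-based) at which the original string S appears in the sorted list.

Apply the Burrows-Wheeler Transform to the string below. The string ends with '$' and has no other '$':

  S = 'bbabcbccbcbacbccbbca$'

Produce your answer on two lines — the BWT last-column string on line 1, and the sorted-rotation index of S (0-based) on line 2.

All 21 rotations (rotation i = S[i:]+S[:i]):
  rot[0] = bbabcbccbcbacbccbbca$
  rot[1] = babcbccbcbacbccbbca$b
  rot[2] = abcbccbcbacbccbbca$bb
  rot[3] = bcbccbcbacbccbbca$bba
  rot[4] = cbccbcbacbccbbca$bbab
  rot[5] = bccbcbacbccbbca$bbabc
  rot[6] = ccbcbacbccbbca$bbabcb
  rot[7] = cbcbacbccbbca$bbabcbc
  rot[8] = bcbacbccbbca$bbabcbcc
  rot[9] = cbacbccbbca$bbabcbccb
  rot[10] = bacbccbbca$bbabcbccbc
  rot[11] = acbccbbca$bbabcbccbcb
  rot[12] = cbccbbca$bbabcbccbcba
  rot[13] = bccbbca$bbabcbccbcbac
  rot[14] = ccbbca$bbabcbccbcbacb
  rot[15] = cbbca$bbabcbccbcbacbc
  rot[16] = bbca$bbabcbccbcbacbcc
  rot[17] = bca$bbabcbccbcbacbccb
  rot[18] = ca$bbabcbccbcbacbccbb
  rot[19] = a$bbabcbccbcbacbccbbc
  rot[20] = $bbabcbccbcbacbccbbca
Sorted (with $ < everything):
  sorted[0] = $bbabcbccbcbacbccbbca  (last char: 'a')
  sorted[1] = a$bbabcbccbcbacbccbbc  (last char: 'c')
  sorted[2] = abcbccbcbacbccbbca$bb  (last char: 'b')
  sorted[3] = acbccbbca$bbabcbccbcb  (last char: 'b')
  sorted[4] = babcbccbcbacbccbbca$b  (last char: 'b')
  sorted[5] = bacbccbbca$bbabcbccbc  (last char: 'c')
  sorted[6] = bbabcbccbcbacbccbbca$  (last char: '$')
  sorted[7] = bbca$bbabcbccbcbacbcc  (last char: 'c')
  sorted[8] = bca$bbabcbccbcbacbccb  (last char: 'b')
  sorted[9] = bcbacbccbbca$bbabcbcc  (last char: 'c')
  sorted[10] = bcbccbcbacbccbbca$bba  (last char: 'a')
  sorted[11] = bccbbca$bbabcbccbcbac  (last char: 'c')
  sorted[12] = bccbcbacbccbbca$bbabc  (last char: 'c')
  sorted[13] = ca$bbabcbccbcbacbccbb  (last char: 'b')
  sorted[14] = cbacbccbbca$bbabcbccb  (last char: 'b')
  sorted[15] = cbbca$bbabcbccbcbacbc  (last char: 'c')
  sorted[16] = cbcbacbccbbca$bbabcbc  (last char: 'c')
  sorted[17] = cbccbbca$bbabcbccbcba  (last char: 'a')
  sorted[18] = cbccbcbacbccbbca$bbab  (last char: 'b')
  sorted[19] = ccbbca$bbabcbccbcbacb  (last char: 'b')
  sorted[20] = ccbcbacbccbbca$bbabcb  (last char: 'b')
Last column: acbbbc$cbcaccbbccabbb
Original string S is at sorted index 6

Answer: acbbbc$cbcaccbbccabbb
6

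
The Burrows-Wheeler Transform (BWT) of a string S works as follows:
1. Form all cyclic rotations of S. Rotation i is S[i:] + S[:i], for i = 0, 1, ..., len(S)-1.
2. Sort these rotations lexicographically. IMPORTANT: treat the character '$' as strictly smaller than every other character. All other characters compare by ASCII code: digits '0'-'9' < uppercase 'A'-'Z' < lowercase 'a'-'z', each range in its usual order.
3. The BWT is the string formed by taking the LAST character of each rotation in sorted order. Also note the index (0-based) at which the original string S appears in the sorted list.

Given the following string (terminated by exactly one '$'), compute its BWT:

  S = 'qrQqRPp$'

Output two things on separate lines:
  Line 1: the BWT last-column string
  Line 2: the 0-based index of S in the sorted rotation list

All 8 rotations (rotation i = S[i:]+S[:i]):
  rot[0] = qrQqRPp$
  rot[1] = rQqRPp$q
  rot[2] = QqRPp$qr
  rot[3] = qRPp$qrQ
  rot[4] = RPp$qrQq
  rot[5] = Pp$qrQqR
  rot[6] = p$qrQqRP
  rot[7] = $qrQqRPp
Sorted (with $ < everything):
  sorted[0] = $qrQqRPp  (last char: 'p')
  sorted[1] = Pp$qrQqR  (last char: 'R')
  sorted[2] = QqRPp$qr  (last char: 'r')
  sorted[3] = RPp$qrQq  (last char: 'q')
  sorted[4] = p$qrQqRP  (last char: 'P')
  sorted[5] = qRPp$qrQ  (last char: 'Q')
  sorted[6] = qrQqRPp$  (last char: '$')
  sorted[7] = rQqRPp$q  (last char: 'q')
Last column: pRrqPQ$q
Original string S is at sorted index 6

Answer: pRrqPQ$q
6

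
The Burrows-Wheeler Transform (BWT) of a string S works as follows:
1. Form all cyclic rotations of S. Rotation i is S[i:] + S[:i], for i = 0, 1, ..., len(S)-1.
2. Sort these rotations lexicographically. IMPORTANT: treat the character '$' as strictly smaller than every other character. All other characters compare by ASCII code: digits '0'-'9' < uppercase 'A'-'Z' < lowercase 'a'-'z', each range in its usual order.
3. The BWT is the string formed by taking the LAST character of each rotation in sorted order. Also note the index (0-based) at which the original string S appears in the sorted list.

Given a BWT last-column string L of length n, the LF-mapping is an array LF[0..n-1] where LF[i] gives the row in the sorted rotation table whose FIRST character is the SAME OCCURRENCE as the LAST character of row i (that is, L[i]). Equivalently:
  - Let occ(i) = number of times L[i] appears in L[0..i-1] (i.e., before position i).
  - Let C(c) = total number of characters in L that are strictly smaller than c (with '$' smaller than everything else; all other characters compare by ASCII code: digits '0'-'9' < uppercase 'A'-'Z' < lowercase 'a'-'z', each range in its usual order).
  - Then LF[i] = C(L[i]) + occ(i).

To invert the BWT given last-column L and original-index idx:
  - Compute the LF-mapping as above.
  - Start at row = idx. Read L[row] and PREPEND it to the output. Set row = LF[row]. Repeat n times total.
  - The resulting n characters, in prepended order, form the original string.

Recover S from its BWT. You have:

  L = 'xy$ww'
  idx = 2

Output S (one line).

Answer: wywx$

Derivation:
LF mapping: 3 4 0 1 2
Walk LF starting at row 2, prepending L[row]:
  step 1: row=2, L[2]='$', prepend. Next row=LF[2]=0
  step 2: row=0, L[0]='x', prepend. Next row=LF[0]=3
  step 3: row=3, L[3]='w', prepend. Next row=LF[3]=1
  step 4: row=1, L[1]='y', prepend. Next row=LF[1]=4
  step 5: row=4, L[4]='w', prepend. Next row=LF[4]=2
Reversed output: wywx$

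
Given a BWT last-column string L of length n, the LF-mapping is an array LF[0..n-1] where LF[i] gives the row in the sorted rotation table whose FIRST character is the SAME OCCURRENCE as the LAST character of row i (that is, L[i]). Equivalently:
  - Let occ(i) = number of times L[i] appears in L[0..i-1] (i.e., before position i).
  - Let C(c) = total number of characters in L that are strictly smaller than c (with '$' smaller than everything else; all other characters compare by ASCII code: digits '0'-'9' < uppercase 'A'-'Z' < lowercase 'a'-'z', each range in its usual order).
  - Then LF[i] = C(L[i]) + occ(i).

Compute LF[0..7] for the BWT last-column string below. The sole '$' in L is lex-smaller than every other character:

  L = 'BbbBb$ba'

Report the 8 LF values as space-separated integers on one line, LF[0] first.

Char counts: '$':1, 'B':2, 'a':1, 'b':4
C (first-col start): C('$')=0, C('B')=1, C('a')=3, C('b')=4
L[0]='B': occ=0, LF[0]=C('B')+0=1+0=1
L[1]='b': occ=0, LF[1]=C('b')+0=4+0=4
L[2]='b': occ=1, LF[2]=C('b')+1=4+1=5
L[3]='B': occ=1, LF[3]=C('B')+1=1+1=2
L[4]='b': occ=2, LF[4]=C('b')+2=4+2=6
L[5]='$': occ=0, LF[5]=C('$')+0=0+0=0
L[6]='b': occ=3, LF[6]=C('b')+3=4+3=7
L[7]='a': occ=0, LF[7]=C('a')+0=3+0=3

Answer: 1 4 5 2 6 0 7 3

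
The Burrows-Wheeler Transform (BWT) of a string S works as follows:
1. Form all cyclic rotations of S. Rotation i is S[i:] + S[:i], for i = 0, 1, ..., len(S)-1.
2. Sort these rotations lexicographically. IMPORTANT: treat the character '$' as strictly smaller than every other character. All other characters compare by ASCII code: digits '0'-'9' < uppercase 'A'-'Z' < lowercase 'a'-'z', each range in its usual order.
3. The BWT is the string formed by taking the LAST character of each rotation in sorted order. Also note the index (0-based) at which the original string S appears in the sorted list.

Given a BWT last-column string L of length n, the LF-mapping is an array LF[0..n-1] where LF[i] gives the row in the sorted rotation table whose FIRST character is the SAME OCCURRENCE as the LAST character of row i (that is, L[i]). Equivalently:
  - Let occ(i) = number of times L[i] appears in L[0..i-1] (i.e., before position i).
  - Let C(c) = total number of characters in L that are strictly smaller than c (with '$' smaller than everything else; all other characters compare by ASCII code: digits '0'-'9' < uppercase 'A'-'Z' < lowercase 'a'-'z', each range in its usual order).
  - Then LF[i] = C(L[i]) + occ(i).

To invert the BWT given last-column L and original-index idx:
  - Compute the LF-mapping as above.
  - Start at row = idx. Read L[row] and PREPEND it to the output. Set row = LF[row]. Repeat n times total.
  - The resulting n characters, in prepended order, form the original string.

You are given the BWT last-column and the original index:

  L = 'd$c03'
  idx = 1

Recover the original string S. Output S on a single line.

Answer: 0c3d$

Derivation:
LF mapping: 4 0 3 1 2
Walk LF starting at row 1, prepending L[row]:
  step 1: row=1, L[1]='$', prepend. Next row=LF[1]=0
  step 2: row=0, L[0]='d', prepend. Next row=LF[0]=4
  step 3: row=4, L[4]='3', prepend. Next row=LF[4]=2
  step 4: row=2, L[2]='c', prepend. Next row=LF[2]=3
  step 5: row=3, L[3]='0', prepend. Next row=LF[3]=1
Reversed output: 0c3d$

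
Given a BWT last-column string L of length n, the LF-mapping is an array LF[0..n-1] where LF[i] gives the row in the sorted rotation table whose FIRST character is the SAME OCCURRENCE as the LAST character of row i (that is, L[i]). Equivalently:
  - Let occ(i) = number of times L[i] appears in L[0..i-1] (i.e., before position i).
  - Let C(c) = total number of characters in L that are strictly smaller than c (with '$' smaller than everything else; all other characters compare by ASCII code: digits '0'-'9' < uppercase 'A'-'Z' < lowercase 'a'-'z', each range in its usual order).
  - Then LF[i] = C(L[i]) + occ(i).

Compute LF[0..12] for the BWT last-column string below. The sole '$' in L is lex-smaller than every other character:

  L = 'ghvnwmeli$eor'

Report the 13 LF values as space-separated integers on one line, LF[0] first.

Answer: 3 4 11 8 12 7 1 6 5 0 2 9 10

Derivation:
Char counts: '$':1, 'e':2, 'g':1, 'h':1, 'i':1, 'l':1, 'm':1, 'n':1, 'o':1, 'r':1, 'v':1, 'w':1
C (first-col start): C('$')=0, C('e')=1, C('g')=3, C('h')=4, C('i')=5, C('l')=6, C('m')=7, C('n')=8, C('o')=9, C('r')=10, C('v')=11, C('w')=12
L[0]='g': occ=0, LF[0]=C('g')+0=3+0=3
L[1]='h': occ=0, LF[1]=C('h')+0=4+0=4
L[2]='v': occ=0, LF[2]=C('v')+0=11+0=11
L[3]='n': occ=0, LF[3]=C('n')+0=8+0=8
L[4]='w': occ=0, LF[4]=C('w')+0=12+0=12
L[5]='m': occ=0, LF[5]=C('m')+0=7+0=7
L[6]='e': occ=0, LF[6]=C('e')+0=1+0=1
L[7]='l': occ=0, LF[7]=C('l')+0=6+0=6
L[8]='i': occ=0, LF[8]=C('i')+0=5+0=5
L[9]='$': occ=0, LF[9]=C('$')+0=0+0=0
L[10]='e': occ=1, LF[10]=C('e')+1=1+1=2
L[11]='o': occ=0, LF[11]=C('o')+0=9+0=9
L[12]='r': occ=0, LF[12]=C('r')+0=10+0=10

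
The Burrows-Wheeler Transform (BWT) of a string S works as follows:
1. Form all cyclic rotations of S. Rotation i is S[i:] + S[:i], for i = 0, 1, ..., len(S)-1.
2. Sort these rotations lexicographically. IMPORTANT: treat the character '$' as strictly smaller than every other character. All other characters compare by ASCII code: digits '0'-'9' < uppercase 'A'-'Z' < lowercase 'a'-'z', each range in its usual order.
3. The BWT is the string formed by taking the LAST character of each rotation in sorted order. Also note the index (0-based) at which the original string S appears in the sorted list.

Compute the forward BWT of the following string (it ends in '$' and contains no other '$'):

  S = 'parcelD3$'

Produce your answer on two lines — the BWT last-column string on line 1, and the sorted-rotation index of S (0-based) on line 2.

All 9 rotations (rotation i = S[i:]+S[:i]):
  rot[0] = parcelD3$
  rot[1] = arcelD3$p
  rot[2] = rcelD3$pa
  rot[3] = celD3$par
  rot[4] = elD3$parc
  rot[5] = lD3$parce
  rot[6] = D3$parcel
  rot[7] = 3$parcelD
  rot[8] = $parcelD3
Sorted (with $ < everything):
  sorted[0] = $parcelD3  (last char: '3')
  sorted[1] = 3$parcelD  (last char: 'D')
  sorted[2] = D3$parcel  (last char: 'l')
  sorted[3] = arcelD3$p  (last char: 'p')
  sorted[4] = celD3$par  (last char: 'r')
  sorted[5] = elD3$parc  (last char: 'c')
  sorted[6] = lD3$parce  (last char: 'e')
  sorted[7] = parcelD3$  (last char: '$')
  sorted[8] = rcelD3$pa  (last char: 'a')
Last column: 3Dlprce$a
Original string S is at sorted index 7

Answer: 3Dlprce$a
7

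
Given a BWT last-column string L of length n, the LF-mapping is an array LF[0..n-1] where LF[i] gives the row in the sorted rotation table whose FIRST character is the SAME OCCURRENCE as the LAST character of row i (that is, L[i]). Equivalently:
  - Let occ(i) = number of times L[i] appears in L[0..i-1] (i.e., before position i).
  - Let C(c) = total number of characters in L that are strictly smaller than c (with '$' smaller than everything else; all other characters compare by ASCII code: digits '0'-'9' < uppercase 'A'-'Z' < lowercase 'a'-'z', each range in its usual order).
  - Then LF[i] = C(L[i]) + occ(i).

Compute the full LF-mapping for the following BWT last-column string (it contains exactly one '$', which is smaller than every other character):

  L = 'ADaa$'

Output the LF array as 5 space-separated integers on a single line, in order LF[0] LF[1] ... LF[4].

Char counts: '$':1, 'A':1, 'D':1, 'a':2
C (first-col start): C('$')=0, C('A')=1, C('D')=2, C('a')=3
L[0]='A': occ=0, LF[0]=C('A')+0=1+0=1
L[1]='D': occ=0, LF[1]=C('D')+0=2+0=2
L[2]='a': occ=0, LF[2]=C('a')+0=3+0=3
L[3]='a': occ=1, LF[3]=C('a')+1=3+1=4
L[4]='$': occ=0, LF[4]=C('$')+0=0+0=0

Answer: 1 2 3 4 0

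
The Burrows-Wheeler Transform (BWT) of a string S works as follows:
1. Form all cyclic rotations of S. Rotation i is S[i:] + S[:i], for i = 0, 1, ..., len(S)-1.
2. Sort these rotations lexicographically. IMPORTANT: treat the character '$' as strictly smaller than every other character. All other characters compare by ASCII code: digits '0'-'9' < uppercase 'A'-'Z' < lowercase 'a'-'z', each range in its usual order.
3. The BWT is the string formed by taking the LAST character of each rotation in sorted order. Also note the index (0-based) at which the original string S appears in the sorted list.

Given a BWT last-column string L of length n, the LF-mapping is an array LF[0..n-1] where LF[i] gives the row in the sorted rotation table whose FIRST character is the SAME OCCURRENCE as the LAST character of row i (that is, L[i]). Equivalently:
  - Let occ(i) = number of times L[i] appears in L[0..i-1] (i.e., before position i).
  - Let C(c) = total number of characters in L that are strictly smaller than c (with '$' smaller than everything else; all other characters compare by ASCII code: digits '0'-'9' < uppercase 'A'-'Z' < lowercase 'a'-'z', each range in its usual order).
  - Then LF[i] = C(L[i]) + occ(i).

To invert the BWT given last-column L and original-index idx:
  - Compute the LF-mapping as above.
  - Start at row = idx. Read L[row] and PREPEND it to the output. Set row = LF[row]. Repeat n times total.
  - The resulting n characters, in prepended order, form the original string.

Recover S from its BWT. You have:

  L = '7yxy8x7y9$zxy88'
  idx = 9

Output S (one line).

Answer: xy88yyx79x8zy7$

Derivation:
LF mapping: 1 10 7 11 3 8 2 12 6 0 14 9 13 4 5
Walk LF starting at row 9, prepending L[row]:
  step 1: row=9, L[9]='$', prepend. Next row=LF[9]=0
  step 2: row=0, L[0]='7', prepend. Next row=LF[0]=1
  step 3: row=1, L[1]='y', prepend. Next row=LF[1]=10
  step 4: row=10, L[10]='z', prepend. Next row=LF[10]=14
  step 5: row=14, L[14]='8', prepend. Next row=LF[14]=5
  step 6: row=5, L[5]='x', prepend. Next row=LF[5]=8
  step 7: row=8, L[8]='9', prepend. Next row=LF[8]=6
  step 8: row=6, L[6]='7', prepend. Next row=LF[6]=2
  step 9: row=2, L[2]='x', prepend. Next row=LF[2]=7
  step 10: row=7, L[7]='y', prepend. Next row=LF[7]=12
  step 11: row=12, L[12]='y', prepend. Next row=LF[12]=13
  step 12: row=13, L[13]='8', prepend. Next row=LF[13]=4
  step 13: row=4, L[4]='8', prepend. Next row=LF[4]=3
  step 14: row=3, L[3]='y', prepend. Next row=LF[3]=11
  step 15: row=11, L[11]='x', prepend. Next row=LF[11]=9
Reversed output: xy88yyx79x8zy7$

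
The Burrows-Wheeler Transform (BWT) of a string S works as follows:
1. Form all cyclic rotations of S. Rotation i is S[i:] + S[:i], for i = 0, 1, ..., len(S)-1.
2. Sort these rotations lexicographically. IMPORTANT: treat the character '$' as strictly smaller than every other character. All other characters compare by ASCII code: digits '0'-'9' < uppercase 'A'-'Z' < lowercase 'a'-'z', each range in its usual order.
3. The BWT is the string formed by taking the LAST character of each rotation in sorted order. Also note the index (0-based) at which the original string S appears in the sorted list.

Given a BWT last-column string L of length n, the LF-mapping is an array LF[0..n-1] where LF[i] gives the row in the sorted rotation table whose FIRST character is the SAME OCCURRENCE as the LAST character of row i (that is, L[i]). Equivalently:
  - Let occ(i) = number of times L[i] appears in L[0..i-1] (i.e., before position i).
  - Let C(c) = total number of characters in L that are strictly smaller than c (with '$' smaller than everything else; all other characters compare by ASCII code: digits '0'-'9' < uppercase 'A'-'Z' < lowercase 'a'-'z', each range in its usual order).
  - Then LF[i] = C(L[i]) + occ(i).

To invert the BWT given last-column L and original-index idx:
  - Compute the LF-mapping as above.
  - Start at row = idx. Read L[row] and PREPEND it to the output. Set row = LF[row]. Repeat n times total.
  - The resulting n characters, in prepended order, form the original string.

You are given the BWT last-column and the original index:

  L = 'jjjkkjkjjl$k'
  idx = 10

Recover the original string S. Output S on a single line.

Answer: klkjkjjkjjj$

Derivation:
LF mapping: 1 2 3 7 8 4 9 5 6 11 0 10
Walk LF starting at row 10, prepending L[row]:
  step 1: row=10, L[10]='$', prepend. Next row=LF[10]=0
  step 2: row=0, L[0]='j', prepend. Next row=LF[0]=1
  step 3: row=1, L[1]='j', prepend. Next row=LF[1]=2
  step 4: row=2, L[2]='j', prepend. Next row=LF[2]=3
  step 5: row=3, L[3]='k', prepend. Next row=LF[3]=7
  step 6: row=7, L[7]='j', prepend. Next row=LF[7]=5
  step 7: row=5, L[5]='j', prepend. Next row=LF[5]=4
  step 8: row=4, L[4]='k', prepend. Next row=LF[4]=8
  step 9: row=8, L[8]='j', prepend. Next row=LF[8]=6
  step 10: row=6, L[6]='k', prepend. Next row=LF[6]=9
  step 11: row=9, L[9]='l', prepend. Next row=LF[9]=11
  step 12: row=11, L[11]='k', prepend. Next row=LF[11]=10
Reversed output: klkjkjjkjjj$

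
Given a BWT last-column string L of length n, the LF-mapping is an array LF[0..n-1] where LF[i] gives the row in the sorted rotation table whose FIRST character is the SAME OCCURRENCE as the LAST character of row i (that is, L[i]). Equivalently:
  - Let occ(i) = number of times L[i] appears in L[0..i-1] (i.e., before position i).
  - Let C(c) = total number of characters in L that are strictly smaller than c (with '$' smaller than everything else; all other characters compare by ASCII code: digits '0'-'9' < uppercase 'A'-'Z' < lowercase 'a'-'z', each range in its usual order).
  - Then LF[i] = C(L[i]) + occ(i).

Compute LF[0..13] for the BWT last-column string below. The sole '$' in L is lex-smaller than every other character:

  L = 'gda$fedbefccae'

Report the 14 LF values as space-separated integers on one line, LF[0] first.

Answer: 13 6 1 0 11 8 7 3 9 12 4 5 2 10

Derivation:
Char counts: '$':1, 'a':2, 'b':1, 'c':2, 'd':2, 'e':3, 'f':2, 'g':1
C (first-col start): C('$')=0, C('a')=1, C('b')=3, C('c')=4, C('d')=6, C('e')=8, C('f')=11, C('g')=13
L[0]='g': occ=0, LF[0]=C('g')+0=13+0=13
L[1]='d': occ=0, LF[1]=C('d')+0=6+0=6
L[2]='a': occ=0, LF[2]=C('a')+0=1+0=1
L[3]='$': occ=0, LF[3]=C('$')+0=0+0=0
L[4]='f': occ=0, LF[4]=C('f')+0=11+0=11
L[5]='e': occ=0, LF[5]=C('e')+0=8+0=8
L[6]='d': occ=1, LF[6]=C('d')+1=6+1=7
L[7]='b': occ=0, LF[7]=C('b')+0=3+0=3
L[8]='e': occ=1, LF[8]=C('e')+1=8+1=9
L[9]='f': occ=1, LF[9]=C('f')+1=11+1=12
L[10]='c': occ=0, LF[10]=C('c')+0=4+0=4
L[11]='c': occ=1, LF[11]=C('c')+1=4+1=5
L[12]='a': occ=1, LF[12]=C('a')+1=1+1=2
L[13]='e': occ=2, LF[13]=C('e')+2=8+2=10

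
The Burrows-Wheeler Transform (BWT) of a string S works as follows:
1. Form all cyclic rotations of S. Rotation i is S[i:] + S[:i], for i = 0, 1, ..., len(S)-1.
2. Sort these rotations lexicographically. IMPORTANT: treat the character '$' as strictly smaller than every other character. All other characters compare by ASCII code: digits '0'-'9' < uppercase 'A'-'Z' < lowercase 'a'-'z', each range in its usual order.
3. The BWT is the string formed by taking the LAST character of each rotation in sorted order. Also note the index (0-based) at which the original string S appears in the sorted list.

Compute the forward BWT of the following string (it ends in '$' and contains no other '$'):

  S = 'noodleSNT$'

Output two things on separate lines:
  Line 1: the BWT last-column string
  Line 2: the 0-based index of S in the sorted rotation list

Answer: TSeNold$on
7

Derivation:
All 10 rotations (rotation i = S[i:]+S[:i]):
  rot[0] = noodleSNT$
  rot[1] = oodleSNT$n
  rot[2] = odleSNT$no
  rot[3] = dleSNT$noo
  rot[4] = leSNT$nood
  rot[5] = eSNT$noodl
  rot[6] = SNT$noodle
  rot[7] = NT$noodleS
  rot[8] = T$noodleSN
  rot[9] = $noodleSNT
Sorted (with $ < everything):
  sorted[0] = $noodleSNT  (last char: 'T')
  sorted[1] = NT$noodleS  (last char: 'S')
  sorted[2] = SNT$noodle  (last char: 'e')
  sorted[3] = T$noodleSN  (last char: 'N')
  sorted[4] = dleSNT$noo  (last char: 'o')
  sorted[5] = eSNT$noodl  (last char: 'l')
  sorted[6] = leSNT$nood  (last char: 'd')
  sorted[7] = noodleSNT$  (last char: '$')
  sorted[8] = odleSNT$no  (last char: 'o')
  sorted[9] = oodleSNT$n  (last char: 'n')
Last column: TSeNold$on
Original string S is at sorted index 7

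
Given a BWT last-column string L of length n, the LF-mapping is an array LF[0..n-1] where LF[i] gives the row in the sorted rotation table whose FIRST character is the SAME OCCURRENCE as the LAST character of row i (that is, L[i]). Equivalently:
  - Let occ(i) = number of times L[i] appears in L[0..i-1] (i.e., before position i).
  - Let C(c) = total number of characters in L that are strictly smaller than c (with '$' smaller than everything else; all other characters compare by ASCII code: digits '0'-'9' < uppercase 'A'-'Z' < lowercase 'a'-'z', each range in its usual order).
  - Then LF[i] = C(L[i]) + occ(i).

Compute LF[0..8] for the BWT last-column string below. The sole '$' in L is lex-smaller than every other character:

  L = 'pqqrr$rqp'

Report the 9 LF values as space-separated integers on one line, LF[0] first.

Answer: 1 3 4 6 7 0 8 5 2

Derivation:
Char counts: '$':1, 'p':2, 'q':3, 'r':3
C (first-col start): C('$')=0, C('p')=1, C('q')=3, C('r')=6
L[0]='p': occ=0, LF[0]=C('p')+0=1+0=1
L[1]='q': occ=0, LF[1]=C('q')+0=3+0=3
L[2]='q': occ=1, LF[2]=C('q')+1=3+1=4
L[3]='r': occ=0, LF[3]=C('r')+0=6+0=6
L[4]='r': occ=1, LF[4]=C('r')+1=6+1=7
L[5]='$': occ=0, LF[5]=C('$')+0=0+0=0
L[6]='r': occ=2, LF[6]=C('r')+2=6+2=8
L[7]='q': occ=2, LF[7]=C('q')+2=3+2=5
L[8]='p': occ=1, LF[8]=C('p')+1=1+1=2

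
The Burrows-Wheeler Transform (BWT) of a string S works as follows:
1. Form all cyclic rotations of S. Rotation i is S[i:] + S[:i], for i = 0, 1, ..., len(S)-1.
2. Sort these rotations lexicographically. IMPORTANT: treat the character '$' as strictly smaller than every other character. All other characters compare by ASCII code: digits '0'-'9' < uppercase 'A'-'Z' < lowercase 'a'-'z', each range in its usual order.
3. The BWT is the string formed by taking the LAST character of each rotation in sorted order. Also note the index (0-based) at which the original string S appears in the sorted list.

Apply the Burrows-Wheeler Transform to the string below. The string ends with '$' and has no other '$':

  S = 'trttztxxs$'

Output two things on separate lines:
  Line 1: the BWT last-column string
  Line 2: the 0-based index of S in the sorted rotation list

Answer: stx$rztxtt
3

Derivation:
All 10 rotations (rotation i = S[i:]+S[:i]):
  rot[0] = trttztxxs$
  rot[1] = rttztxxs$t
  rot[2] = ttztxxs$tr
  rot[3] = tztxxs$trt
  rot[4] = ztxxs$trtt
  rot[5] = txxs$trttz
  rot[6] = xxs$trttzt
  rot[7] = xs$trttztx
  rot[8] = s$trttztxx
  rot[9] = $trttztxxs
Sorted (with $ < everything):
  sorted[0] = $trttztxxs  (last char: 's')
  sorted[1] = rttztxxs$t  (last char: 't')
  sorted[2] = s$trttztxx  (last char: 'x')
  sorted[3] = trttztxxs$  (last char: '$')
  sorted[4] = ttztxxs$tr  (last char: 'r')
  sorted[5] = txxs$trttz  (last char: 'z')
  sorted[6] = tztxxs$trt  (last char: 't')
  sorted[7] = xs$trttztx  (last char: 'x')
  sorted[8] = xxs$trttzt  (last char: 't')
  sorted[9] = ztxxs$trtt  (last char: 't')
Last column: stx$rztxtt
Original string S is at sorted index 3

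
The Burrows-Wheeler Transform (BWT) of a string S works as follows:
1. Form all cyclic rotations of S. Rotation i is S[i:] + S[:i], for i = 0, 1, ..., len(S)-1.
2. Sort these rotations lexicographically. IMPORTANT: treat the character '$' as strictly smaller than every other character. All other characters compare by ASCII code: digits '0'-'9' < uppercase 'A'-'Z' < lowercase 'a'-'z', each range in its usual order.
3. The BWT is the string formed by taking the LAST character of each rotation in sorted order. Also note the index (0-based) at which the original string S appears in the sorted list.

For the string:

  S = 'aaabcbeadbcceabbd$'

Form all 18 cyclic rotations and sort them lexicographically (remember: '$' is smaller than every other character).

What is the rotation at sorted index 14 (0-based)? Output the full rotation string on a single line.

All 18 rotations (rotation i = S[i:]+S[:i]):
  rot[0] = aaabcbeadbcceabbd$
  rot[1] = aabcbeadbcceabbd$a
  rot[2] = abcbeadbcceabbd$aa
  rot[3] = bcbeadbcceabbd$aaa
  rot[4] = cbeadbcceabbd$aaab
  rot[5] = beadbcceabbd$aaabc
  rot[6] = eadbcceabbd$aaabcb
  rot[7] = adbcceabbd$aaabcbe
  rot[8] = dbcceabbd$aaabcbea
  rot[9] = bcceabbd$aaabcbead
  rot[10] = cceabbd$aaabcbeadb
  rot[11] = ceabbd$aaabcbeadbc
  rot[12] = eabbd$aaabcbeadbcc
  rot[13] = abbd$aaabcbeadbcce
  rot[14] = bbd$aaabcbeadbccea
  rot[15] = bd$aaabcbeadbcceab
  rot[16] = d$aaabcbeadbcceabb
  rot[17] = $aaabcbeadbcceabbd
Sorted (with $ < everything):
  sorted[0] = $aaabcbeadbcceabbd
  sorted[1] = aaabcbeadbcceabbd$
  sorted[2] = aabcbeadbcceabbd$a
  sorted[3] = abbd$aaabcbeadbcce
  sorted[4] = abcbeadbcceabbd$aa
  sorted[5] = adbcceabbd$aaabcbe
  sorted[6] = bbd$aaabcbeadbccea
  sorted[7] = bcbeadbcceabbd$aaa
  sorted[8] = bcceabbd$aaabcbead
  sorted[9] = bd$aaabcbeadbcceab
  sorted[10] = beadbcceabbd$aaabc
  sorted[11] = cbeadbcceabbd$aaab
  sorted[12] = cceabbd$aaabcbeadb
  sorted[13] = ceabbd$aaabcbeadbc
  sorted[14] = d$aaabcbeadbcceabb
  sorted[15] = dbcceabbd$aaabcbea
  sorted[16] = eabbd$aaabcbeadbcc
  sorted[17] = eadbcceabbd$aaabcb
sorted[14] = d$aaabcbeadbcceabb

Answer: d$aaabcbeadbcceabb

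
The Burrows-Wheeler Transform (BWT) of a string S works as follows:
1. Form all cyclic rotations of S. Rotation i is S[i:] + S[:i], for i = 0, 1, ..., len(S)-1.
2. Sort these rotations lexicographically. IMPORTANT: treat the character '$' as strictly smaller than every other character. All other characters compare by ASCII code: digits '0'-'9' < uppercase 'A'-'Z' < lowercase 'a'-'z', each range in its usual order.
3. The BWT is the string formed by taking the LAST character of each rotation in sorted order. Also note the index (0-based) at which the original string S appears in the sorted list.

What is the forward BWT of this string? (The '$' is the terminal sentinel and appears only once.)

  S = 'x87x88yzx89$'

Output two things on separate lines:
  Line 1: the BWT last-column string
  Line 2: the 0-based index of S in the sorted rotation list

Answer: 98xxx88$7z8y
7

Derivation:
All 12 rotations (rotation i = S[i:]+S[:i]):
  rot[0] = x87x88yzx89$
  rot[1] = 87x88yzx89$x
  rot[2] = 7x88yzx89$x8
  rot[3] = x88yzx89$x87
  rot[4] = 88yzx89$x87x
  rot[5] = 8yzx89$x87x8
  rot[6] = yzx89$x87x88
  rot[7] = zx89$x87x88y
  rot[8] = x89$x87x88yz
  rot[9] = 89$x87x88yzx
  rot[10] = 9$x87x88yzx8
  rot[11] = $x87x88yzx89
Sorted (with $ < everything):
  sorted[0] = $x87x88yzx89  (last char: '9')
  sorted[1] = 7x88yzx89$x8  (last char: '8')
  sorted[2] = 87x88yzx89$x  (last char: 'x')
  sorted[3] = 88yzx89$x87x  (last char: 'x')
  sorted[4] = 89$x87x88yzx  (last char: 'x')
  sorted[5] = 8yzx89$x87x8  (last char: '8')
  sorted[6] = 9$x87x88yzx8  (last char: '8')
  sorted[7] = x87x88yzx89$  (last char: '$')
  sorted[8] = x88yzx89$x87  (last char: '7')
  sorted[9] = x89$x87x88yz  (last char: 'z')
  sorted[10] = yzx89$x87x88  (last char: '8')
  sorted[11] = zx89$x87x88y  (last char: 'y')
Last column: 98xxx88$7z8y
Original string S is at sorted index 7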